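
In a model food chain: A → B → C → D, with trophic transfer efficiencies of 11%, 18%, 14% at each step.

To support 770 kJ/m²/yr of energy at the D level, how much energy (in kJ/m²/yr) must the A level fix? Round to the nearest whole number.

277778 kJ/m²/yr

Cumulative transfer efficiency: 0.11 × 0.18 × 0.14 = 0.002772
A energy = 770 / 0.002772 = 277778 kJ/m²/yr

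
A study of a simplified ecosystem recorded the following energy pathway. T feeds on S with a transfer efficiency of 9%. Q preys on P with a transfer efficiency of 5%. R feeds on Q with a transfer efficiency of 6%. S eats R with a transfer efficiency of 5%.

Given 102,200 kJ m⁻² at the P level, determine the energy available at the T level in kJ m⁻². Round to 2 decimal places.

1.38 kJ m⁻²

Q: 102200 × 0.05 = 5110 kJ m⁻²
R: 5110 × 0.06 = 306.6 kJ m⁻²
S: 306.6 × 0.05 = 15.33 kJ m⁻²
T: 15.33 × 0.09 = 1.3797 kJ m⁻²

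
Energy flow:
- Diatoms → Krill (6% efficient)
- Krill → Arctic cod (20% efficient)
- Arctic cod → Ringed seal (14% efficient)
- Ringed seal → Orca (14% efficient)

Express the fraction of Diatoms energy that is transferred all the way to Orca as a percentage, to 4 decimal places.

0.0235%

Product of link efficiencies: 0.06 × 0.2 × 0.14 × 0.14 = 0.0002352
As a percentage: 0.0002352 × 100 = 0.0235%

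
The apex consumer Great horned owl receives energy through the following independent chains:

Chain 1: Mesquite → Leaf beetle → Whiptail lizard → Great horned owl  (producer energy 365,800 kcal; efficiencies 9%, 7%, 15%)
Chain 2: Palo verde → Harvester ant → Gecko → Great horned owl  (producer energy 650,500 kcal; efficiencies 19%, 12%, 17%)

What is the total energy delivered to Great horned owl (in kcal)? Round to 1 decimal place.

2867.0 kcal

Chain 1: 365800 × 0.09 × 0.07 × 0.15 = 345.681 kcal
Chain 2: 650500 × 0.19 × 0.12 × 0.17 = 2521.338 kcal
Total at Great horned owl: 345.681 + 2521.338 = 2867.019 kcal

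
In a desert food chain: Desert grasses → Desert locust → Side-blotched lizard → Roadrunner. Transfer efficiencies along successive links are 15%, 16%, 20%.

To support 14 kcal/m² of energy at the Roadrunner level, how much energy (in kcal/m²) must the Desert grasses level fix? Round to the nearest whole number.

Cumulative transfer efficiency: 0.15 × 0.16 × 0.2 = 0.0048
Desert grasses energy = 14 / 0.0048 = 2917 kcal/m²

2917 kcal/m²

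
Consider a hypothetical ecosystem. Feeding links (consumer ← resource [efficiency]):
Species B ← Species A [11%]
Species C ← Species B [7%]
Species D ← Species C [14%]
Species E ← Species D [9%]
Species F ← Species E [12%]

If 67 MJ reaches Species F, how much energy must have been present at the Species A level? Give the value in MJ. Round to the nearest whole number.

Cumulative transfer efficiency: 0.11 × 0.07 × 0.14 × 0.09 × 0.12 = 0.0000116424
Species A energy = 67 / 0.0000116424 = 5754827 MJ

5754827 MJ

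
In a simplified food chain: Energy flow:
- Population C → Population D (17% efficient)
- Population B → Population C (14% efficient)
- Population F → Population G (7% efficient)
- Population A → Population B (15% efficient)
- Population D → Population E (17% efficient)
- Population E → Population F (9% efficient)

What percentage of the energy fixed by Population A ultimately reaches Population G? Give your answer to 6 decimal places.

0.000382%

Product of link efficiencies: 0.15 × 0.14 × 0.17 × 0.17 × 0.09 × 0.07 = 0.00000382347
As a percentage: 0.00000382347 × 100 = 0.000382%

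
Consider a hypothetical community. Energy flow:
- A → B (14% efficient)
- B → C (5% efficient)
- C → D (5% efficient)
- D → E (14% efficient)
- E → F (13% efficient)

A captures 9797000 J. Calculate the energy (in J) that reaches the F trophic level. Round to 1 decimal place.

62.4 J

B: 9797000 × 0.14 = 1371580 J
C: 1371580 × 0.05 = 68579 J
D: 68579 × 0.05 = 3428.95 J
E: 3428.95 × 0.14 = 480.053 J
F: 480.053 × 0.13 = 62.40689 J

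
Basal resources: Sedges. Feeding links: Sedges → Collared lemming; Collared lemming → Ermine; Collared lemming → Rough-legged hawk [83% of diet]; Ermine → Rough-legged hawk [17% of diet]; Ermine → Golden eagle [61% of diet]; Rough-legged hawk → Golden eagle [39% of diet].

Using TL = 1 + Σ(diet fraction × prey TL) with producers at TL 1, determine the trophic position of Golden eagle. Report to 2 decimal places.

4.07

Collared lemming: 1 + 1 = 2
Ermine: 1 + 2 = 3
Rough-legged hawk: 1 + (0.83×2 + 0.17×3) = 3.17
Golden eagle: 1 + (0.61×3 + 0.39×3.17) = 4.0663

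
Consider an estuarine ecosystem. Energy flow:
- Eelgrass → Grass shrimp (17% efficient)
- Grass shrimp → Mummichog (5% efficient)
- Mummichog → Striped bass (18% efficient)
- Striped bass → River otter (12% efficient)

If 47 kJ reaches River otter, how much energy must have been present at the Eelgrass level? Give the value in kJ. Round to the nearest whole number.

255991 kJ

Cumulative transfer efficiency: 0.17 × 0.05 × 0.18 × 0.12 = 0.0001836
Eelgrass energy = 47 / 0.0001836 = 255991 kJ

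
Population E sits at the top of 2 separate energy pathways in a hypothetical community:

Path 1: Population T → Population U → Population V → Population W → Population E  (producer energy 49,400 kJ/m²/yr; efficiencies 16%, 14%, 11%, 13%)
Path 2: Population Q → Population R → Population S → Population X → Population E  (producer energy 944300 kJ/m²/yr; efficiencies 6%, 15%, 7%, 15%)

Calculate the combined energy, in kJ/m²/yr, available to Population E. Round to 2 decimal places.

Path 1: 49400 × 0.16 × 0.14 × 0.11 × 0.13 = 15.823808 kJ/m²/yr
Path 2: 944300 × 0.06 × 0.15 × 0.07 × 0.15 = 89.23635 kJ/m²/yr
Total at Population E: 15.823808 + 89.23635 = 105.060158 kJ/m²/yr

105.06 kJ/m²/yr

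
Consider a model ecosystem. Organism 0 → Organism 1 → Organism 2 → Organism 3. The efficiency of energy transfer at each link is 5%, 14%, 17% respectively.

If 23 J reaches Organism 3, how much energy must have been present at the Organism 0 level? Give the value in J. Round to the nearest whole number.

19328 J

Cumulative transfer efficiency: 0.05 × 0.14 × 0.17 = 0.00119
Organism 0 energy = 23 / 0.00119 = 19328 J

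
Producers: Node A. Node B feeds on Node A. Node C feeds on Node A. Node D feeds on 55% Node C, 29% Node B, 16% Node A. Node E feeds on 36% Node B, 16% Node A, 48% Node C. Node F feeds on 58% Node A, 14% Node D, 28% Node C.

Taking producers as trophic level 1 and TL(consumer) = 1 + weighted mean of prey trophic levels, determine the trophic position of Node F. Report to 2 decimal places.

2.54

Node B: 1 + 1 = 2
Node C: 1 + 1 = 2
Node D: 1 + (0.55×2 + 0.29×2 + 0.16×1) = 2.84
Node E: 1 + (0.36×2 + 0.16×1 + 0.48×2) = 2.84
Node F: 1 + (0.58×1 + 0.14×2.84 + 0.28×2) = 2.5376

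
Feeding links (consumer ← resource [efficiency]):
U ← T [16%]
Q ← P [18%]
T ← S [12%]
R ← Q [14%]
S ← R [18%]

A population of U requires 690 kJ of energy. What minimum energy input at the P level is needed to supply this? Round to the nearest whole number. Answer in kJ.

Cumulative transfer efficiency: 0.18 × 0.14 × 0.18 × 0.12 × 0.16 = 0.0000870912
P energy = 690 / 0.0000870912 = 7922729 kJ

7922729 kJ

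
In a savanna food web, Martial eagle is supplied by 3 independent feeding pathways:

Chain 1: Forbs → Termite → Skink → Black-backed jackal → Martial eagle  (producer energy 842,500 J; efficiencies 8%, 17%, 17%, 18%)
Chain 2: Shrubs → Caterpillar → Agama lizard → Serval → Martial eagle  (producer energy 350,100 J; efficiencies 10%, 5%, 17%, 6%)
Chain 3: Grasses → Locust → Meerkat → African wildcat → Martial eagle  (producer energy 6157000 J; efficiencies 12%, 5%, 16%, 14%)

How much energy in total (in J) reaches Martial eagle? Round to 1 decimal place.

1196.0 J

Chain 1: 842500 × 0.08 × 0.17 × 0.17 × 0.18 = 350.6148 J
Chain 2: 350100 × 0.1 × 0.05 × 0.17 × 0.06 = 17.8551 J
Chain 3: 6157000 × 0.12 × 0.05 × 0.16 × 0.14 = 827.5008 J
Total at Martial eagle: 350.6148 + 17.8551 + 827.5008 = 1195.9707 J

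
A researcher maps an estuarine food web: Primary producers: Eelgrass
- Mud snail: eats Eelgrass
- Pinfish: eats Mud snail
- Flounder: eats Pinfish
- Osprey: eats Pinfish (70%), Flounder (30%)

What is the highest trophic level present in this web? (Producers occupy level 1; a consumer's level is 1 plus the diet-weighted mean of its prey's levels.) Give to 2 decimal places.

Mud snail: 1 + 1 = 2
Pinfish: 1 + 2 = 3
Flounder: 1 + 3 = 4
Osprey: 1 + (0.7×3 + 0.3×4) = 4.3

4.30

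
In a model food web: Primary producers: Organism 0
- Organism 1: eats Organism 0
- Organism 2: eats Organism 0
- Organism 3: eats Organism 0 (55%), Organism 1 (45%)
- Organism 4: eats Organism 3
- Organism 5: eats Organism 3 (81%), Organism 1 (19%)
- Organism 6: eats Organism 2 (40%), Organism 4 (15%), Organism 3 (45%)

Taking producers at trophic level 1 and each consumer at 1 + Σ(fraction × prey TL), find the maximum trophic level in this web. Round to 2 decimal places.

Organism 1: 1 + 1 = 2
Organism 2: 1 + 1 = 2
Organism 3: 1 + (0.55×1 + 0.45×2) = 2.45
Organism 4: 1 + 2.45 = 3.45
Organism 5: 1 + (0.81×2.45 + 0.19×2) = 3.3645
Organism 6: 1 + (0.4×2 + 0.15×3.45 + 0.45×2.45) = 3.42

3.45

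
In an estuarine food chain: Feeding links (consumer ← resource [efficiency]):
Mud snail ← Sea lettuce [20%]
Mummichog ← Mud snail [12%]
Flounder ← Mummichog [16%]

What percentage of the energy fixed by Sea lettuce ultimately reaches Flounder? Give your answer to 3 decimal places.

Product of link efficiencies: 0.2 × 0.12 × 0.16 = 0.00384
As a percentage: 0.00384 × 100 = 0.384%

0.384%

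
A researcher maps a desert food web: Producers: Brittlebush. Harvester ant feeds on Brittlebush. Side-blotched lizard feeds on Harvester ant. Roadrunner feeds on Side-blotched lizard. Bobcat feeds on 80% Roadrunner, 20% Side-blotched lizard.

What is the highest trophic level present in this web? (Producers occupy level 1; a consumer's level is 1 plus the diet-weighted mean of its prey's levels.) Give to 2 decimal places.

4.80

Harvester ant: 1 + 1 = 2
Side-blotched lizard: 1 + 2 = 3
Roadrunner: 1 + 3 = 4
Bobcat: 1 + (0.8×4 + 0.2×3) = 4.8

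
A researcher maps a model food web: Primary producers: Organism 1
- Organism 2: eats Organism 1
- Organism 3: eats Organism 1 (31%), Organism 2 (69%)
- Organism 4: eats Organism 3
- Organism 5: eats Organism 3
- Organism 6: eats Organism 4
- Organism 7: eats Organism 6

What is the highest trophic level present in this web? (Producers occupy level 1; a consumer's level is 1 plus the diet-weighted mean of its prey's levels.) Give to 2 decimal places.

Organism 2: 1 + 1 = 2
Organism 3: 1 + (0.31×1 + 0.69×2) = 2.69
Organism 4: 1 + 2.69 = 3.69
Organism 5: 1 + 2.69 = 3.69
Organism 6: 1 + 3.69 = 4.69
Organism 7: 1 + 4.69 = 5.69

5.69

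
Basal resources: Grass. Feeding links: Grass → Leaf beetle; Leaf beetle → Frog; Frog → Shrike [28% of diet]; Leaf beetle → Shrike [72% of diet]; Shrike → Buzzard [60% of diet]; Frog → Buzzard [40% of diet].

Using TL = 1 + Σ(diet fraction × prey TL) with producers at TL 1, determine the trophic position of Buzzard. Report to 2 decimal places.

4.17

Leaf beetle: 1 + 1 = 2
Frog: 1 + 2 = 3
Shrike: 1 + (0.28×3 + 0.72×2) = 3.28
Buzzard: 1 + (0.6×3.28 + 0.4×3) = 4.168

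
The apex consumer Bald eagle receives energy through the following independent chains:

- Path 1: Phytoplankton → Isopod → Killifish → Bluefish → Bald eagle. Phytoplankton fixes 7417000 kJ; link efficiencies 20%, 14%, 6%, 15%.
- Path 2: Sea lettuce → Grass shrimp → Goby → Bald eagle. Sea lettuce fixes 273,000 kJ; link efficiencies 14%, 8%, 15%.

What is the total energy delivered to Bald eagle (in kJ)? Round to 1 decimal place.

Path 1: 7417000 × 0.2 × 0.14 × 0.06 × 0.15 = 1869.084 kJ
Path 2: 273000 × 0.14 × 0.08 × 0.15 = 458.64 kJ
Total at Bald eagle: 1869.084 + 458.64 = 2327.724 kJ

2327.7 kJ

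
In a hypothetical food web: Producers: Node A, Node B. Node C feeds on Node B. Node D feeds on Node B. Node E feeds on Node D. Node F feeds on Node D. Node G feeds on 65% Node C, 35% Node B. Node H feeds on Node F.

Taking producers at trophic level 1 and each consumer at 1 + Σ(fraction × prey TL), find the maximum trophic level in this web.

4

Node C: 1 + 1 = 2
Node D: 1 + 1 = 2
Node E: 1 + 2 = 3
Node F: 1 + 2 = 3
Node G: 1 + (0.65×2 + 0.35×1) = 2.65
Node H: 1 + 3 = 4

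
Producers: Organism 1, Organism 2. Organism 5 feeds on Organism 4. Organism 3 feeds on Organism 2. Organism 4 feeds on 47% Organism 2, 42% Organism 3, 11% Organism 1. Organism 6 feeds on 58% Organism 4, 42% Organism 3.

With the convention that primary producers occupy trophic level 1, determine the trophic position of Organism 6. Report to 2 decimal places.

3.24

Organism 3: 1 + 1 = 2
Organism 4: 1 + (0.47×1 + 0.42×2 + 0.11×1) = 2.42
Organism 5: 1 + 2.42 = 3.42
Organism 6: 1 + (0.58×2.42 + 0.42×2) = 3.2436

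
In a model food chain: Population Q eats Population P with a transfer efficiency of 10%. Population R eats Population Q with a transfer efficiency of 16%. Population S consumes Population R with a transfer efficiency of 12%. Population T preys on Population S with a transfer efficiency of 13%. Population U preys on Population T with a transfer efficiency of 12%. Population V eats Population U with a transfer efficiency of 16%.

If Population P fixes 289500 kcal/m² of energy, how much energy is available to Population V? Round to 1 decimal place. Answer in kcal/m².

1.4 kcal/m²

Population Q: 289500 × 0.1 = 28950 kcal/m²
Population R: 28950 × 0.16 = 4632 kcal/m²
Population S: 4632 × 0.12 = 555.84 kcal/m²
Population T: 555.84 × 0.13 = 72.2592 kcal/m²
Population U: 72.2592 × 0.12 = 8.671104 kcal/m²
Population V: 8.671104 × 0.16 = 1.38737664 kcal/m²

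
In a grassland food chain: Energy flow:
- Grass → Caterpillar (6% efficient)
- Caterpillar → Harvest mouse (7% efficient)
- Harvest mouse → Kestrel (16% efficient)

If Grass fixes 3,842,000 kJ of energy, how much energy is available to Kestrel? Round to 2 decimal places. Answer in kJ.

Caterpillar: 3842000 × 0.06 = 230520 kJ
Harvest mouse: 230520 × 0.07 = 16136.4 kJ
Kestrel: 16136.4 × 0.16 = 2581.824 kJ

2581.82 kJ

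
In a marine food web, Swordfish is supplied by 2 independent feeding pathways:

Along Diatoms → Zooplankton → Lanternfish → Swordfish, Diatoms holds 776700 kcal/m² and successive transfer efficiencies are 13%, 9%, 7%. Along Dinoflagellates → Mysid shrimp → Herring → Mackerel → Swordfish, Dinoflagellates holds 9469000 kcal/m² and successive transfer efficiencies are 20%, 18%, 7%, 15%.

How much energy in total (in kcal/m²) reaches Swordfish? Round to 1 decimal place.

4215.4 kcal/m²

Via Diatoms: 776700 × 0.13 × 0.09 × 0.07 = 636.1173 kcal/m²
Via Dinoflagellates: 9469000 × 0.2 × 0.18 × 0.07 × 0.15 = 3579.282 kcal/m²
Total at Swordfish: 636.1173 + 3579.282 = 4215.3993 kcal/m²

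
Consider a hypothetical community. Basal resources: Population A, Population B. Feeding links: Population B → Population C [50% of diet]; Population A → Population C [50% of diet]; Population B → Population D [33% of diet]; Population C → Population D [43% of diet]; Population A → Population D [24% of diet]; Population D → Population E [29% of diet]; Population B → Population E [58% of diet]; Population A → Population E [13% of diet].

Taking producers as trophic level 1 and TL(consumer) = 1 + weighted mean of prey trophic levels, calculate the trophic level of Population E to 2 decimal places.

Population C: 1 + (0.5×1 + 0.5×1) = 2
Population D: 1 + (0.33×1 + 0.43×2 + 0.24×1) = 2.43
Population E: 1 + (0.29×2.43 + 0.58×1 + 0.13×1) = 2.4147

2.41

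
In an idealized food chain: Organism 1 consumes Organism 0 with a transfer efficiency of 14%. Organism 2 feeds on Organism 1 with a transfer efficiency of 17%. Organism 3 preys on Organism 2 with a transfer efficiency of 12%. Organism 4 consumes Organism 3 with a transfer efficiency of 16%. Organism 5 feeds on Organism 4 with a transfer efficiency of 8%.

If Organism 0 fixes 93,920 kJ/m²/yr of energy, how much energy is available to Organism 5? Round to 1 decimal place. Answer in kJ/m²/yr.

3.4 kJ/m²/yr

Organism 1: 93920 × 0.14 = 13148.8 kJ/m²/yr
Organism 2: 13148.8 × 0.17 = 2235.296 kJ/m²/yr
Organism 3: 2235.296 × 0.12 = 268.23552 kJ/m²/yr
Organism 4: 268.23552 × 0.16 = 42.9176832 kJ/m²/yr
Organism 5: 42.9176832 × 0.08 = 3.433414656 kJ/m²/yr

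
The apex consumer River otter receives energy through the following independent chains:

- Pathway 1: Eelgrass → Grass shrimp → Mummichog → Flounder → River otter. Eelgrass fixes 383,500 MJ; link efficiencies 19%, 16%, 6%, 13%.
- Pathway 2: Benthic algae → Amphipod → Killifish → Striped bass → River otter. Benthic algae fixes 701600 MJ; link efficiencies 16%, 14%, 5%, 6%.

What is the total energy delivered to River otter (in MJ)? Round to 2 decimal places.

Pathway 1: 383500 × 0.19 × 0.16 × 0.06 × 0.13 = 90.93552 MJ
Pathway 2: 701600 × 0.16 × 0.14 × 0.05 × 0.06 = 47.14752 MJ
Total at River otter: 90.93552 + 47.14752 = 138.08304 MJ

138.08 MJ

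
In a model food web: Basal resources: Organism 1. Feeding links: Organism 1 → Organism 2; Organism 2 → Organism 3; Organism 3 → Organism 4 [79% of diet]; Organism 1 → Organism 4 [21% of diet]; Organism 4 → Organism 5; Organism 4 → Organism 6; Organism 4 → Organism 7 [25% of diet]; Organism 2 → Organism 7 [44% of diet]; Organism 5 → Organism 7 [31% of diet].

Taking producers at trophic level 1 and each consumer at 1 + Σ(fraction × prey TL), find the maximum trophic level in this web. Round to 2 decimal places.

Organism 2: 1 + 1 = 2
Organism 3: 1 + 2 = 3
Organism 4: 1 + (0.79×3 + 0.21×1) = 3.58
Organism 5: 1 + 3.58 = 4.58
Organism 6: 1 + 3.58 = 4.58
Organism 7: 1 + (0.25×3.58 + 0.44×2 + 0.31×4.58) = 4.1948

4.58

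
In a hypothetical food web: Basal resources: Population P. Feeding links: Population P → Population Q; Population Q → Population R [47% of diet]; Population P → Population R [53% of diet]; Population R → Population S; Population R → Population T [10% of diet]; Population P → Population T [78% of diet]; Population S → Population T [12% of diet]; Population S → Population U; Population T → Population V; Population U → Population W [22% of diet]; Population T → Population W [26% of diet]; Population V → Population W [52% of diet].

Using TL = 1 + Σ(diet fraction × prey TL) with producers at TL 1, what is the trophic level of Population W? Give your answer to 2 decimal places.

Population Q: 1 + 1 = 2
Population R: 1 + (0.47×2 + 0.53×1) = 2.47
Population S: 1 + 2.47 = 3.47
Population T: 1 + (0.1×2.47 + 0.78×1 + 0.12×3.47) = 2.4434
Population U: 1 + 3.47 = 4.47
Population V: 1 + 2.4434 = 3.4434
Population W: 1 + (0.22×4.47 + 0.26×2.4434 + 0.52×3.4434) = 4.409252

4.41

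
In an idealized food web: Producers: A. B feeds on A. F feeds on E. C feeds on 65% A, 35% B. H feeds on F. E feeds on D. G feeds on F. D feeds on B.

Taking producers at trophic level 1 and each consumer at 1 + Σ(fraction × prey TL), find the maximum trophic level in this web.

B: 1 + 1 = 2
C: 1 + (0.65×1 + 0.35×2) = 2.35
D: 1 + 2 = 3
E: 1 + 3 = 4
F: 1 + 4 = 5
G: 1 + 5 = 6
H: 1 + 5 = 6

6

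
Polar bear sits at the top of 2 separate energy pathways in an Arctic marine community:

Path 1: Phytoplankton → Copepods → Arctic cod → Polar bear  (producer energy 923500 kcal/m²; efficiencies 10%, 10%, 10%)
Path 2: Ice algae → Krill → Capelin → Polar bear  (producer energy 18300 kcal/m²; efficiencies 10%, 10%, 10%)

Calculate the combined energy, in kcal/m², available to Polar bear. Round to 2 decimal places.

Path 1: 923500 × 0.1 × 0.1 × 0.1 = 923.5 kcal/m²
Path 2: 18300 × 0.1 × 0.1 × 0.1 = 18.3 kcal/m²
Total at Polar bear: 923.5 + 18.3 = 941.8 kcal/m²

941.80 kcal/m²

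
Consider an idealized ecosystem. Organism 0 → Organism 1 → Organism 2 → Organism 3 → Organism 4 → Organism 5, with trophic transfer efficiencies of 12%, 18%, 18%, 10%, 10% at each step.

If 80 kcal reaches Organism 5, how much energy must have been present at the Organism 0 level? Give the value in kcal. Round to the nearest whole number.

2057613 kcal

Cumulative transfer efficiency: 0.12 × 0.18 × 0.18 × 0.1 × 0.1 = 0.00003888
Organism 0 energy = 80 / 0.00003888 = 2057613 kcal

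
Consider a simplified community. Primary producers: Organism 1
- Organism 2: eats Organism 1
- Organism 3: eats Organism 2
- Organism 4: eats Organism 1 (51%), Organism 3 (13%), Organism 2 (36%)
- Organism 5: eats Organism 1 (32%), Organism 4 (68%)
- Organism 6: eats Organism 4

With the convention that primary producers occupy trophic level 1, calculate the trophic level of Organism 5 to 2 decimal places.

3.10

Organism 2: 1 + 1 = 2
Organism 3: 1 + 2 = 3
Organism 4: 1 + (0.51×1 + 0.13×3 + 0.36×2) = 2.62
Organism 5: 1 + (0.32×1 + 0.68×2.62) = 3.1016
Organism 6: 1 + 2.62 = 3.62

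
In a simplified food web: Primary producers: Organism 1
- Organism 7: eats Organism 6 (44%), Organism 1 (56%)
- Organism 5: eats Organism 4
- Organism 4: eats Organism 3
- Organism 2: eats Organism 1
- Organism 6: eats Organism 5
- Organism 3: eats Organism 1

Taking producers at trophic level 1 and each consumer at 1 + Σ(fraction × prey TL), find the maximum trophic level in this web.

Organism 2: 1 + 1 = 2
Organism 3: 1 + 1 = 2
Organism 4: 1 + 2 = 3
Organism 5: 1 + 3 = 4
Organism 6: 1 + 4 = 5
Organism 7: 1 + (0.44×5 + 0.56×1) = 3.76

5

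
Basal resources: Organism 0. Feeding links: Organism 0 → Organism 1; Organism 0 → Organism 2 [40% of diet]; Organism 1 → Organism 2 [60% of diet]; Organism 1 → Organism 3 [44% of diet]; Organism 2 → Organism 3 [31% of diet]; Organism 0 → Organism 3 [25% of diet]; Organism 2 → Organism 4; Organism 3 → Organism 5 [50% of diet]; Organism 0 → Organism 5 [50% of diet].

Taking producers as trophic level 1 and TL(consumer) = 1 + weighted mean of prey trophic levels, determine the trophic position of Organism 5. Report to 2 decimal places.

Organism 1: 1 + 1 = 2
Organism 2: 1 + (0.4×1 + 0.6×2) = 2.6
Organism 3: 1 + (0.44×2 + 0.31×2.6 + 0.25×1) = 2.936
Organism 4: 1 + 2.6 = 3.6
Organism 5: 1 + (0.5×2.936 + 0.5×1) = 2.968

2.97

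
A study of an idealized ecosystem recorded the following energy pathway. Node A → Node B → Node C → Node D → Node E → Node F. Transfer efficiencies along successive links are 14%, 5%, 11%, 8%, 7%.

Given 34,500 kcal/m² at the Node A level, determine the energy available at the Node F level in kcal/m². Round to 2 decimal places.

0.15 kcal/m²

Node B: 34500 × 0.14 = 4830 kcal/m²
Node C: 4830 × 0.05 = 241.5 kcal/m²
Node D: 241.5 × 0.11 = 26.565 kcal/m²
Node E: 26.565 × 0.08 = 2.1252 kcal/m²
Node F: 2.1252 × 0.07 = 0.148764 kcal/m²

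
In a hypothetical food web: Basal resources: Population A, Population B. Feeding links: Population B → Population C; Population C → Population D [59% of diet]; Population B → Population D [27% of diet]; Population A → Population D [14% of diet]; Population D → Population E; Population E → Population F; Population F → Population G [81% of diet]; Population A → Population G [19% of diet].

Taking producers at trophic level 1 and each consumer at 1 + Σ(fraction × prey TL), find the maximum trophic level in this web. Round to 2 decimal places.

Population C: 1 + 1 = 2
Population D: 1 + (0.59×2 + 0.27×1 + 0.14×1) = 2.59
Population E: 1 + 2.59 = 3.59
Population F: 1 + 3.59 = 4.59
Population G: 1 + (0.81×4.59 + 0.19×1) = 4.9079

4.91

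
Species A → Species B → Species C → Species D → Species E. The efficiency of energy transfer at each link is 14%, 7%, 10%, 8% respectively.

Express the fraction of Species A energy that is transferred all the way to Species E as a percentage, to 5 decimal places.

Product of link efficiencies: 0.14 × 0.07 × 0.1 × 0.08 = 0.0000784
As a percentage: 0.0000784 × 100 = 0.00784%

0.00784%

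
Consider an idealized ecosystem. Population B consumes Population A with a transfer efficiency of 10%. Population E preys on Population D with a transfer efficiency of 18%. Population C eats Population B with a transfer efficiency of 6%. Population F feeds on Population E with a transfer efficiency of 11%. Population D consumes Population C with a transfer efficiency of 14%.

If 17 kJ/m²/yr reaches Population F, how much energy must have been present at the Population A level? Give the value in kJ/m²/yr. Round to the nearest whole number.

1022126 kJ/m²/yr

Cumulative transfer efficiency: 0.1 × 0.06 × 0.14 × 0.18 × 0.11 = 0.000016632
Population A energy = 17 / 0.000016632 = 1022126 kJ/m²/yr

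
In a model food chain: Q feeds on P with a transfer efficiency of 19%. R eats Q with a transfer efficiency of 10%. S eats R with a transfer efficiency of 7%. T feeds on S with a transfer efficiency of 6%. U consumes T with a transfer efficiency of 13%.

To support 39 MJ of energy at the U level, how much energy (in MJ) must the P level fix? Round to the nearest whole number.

Cumulative transfer efficiency: 0.19 × 0.1 × 0.07 × 0.06 × 0.13 = 0.000010374
P energy = 39 / 0.000010374 = 3759398 MJ

3759398 MJ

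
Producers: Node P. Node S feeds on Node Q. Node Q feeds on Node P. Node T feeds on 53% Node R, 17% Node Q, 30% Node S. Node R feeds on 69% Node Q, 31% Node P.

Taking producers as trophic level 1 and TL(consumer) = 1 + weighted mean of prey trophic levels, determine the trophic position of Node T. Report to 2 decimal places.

3.67

Node Q: 1 + 1 = 2
Node R: 1 + (0.69×2 + 0.31×1) = 2.69
Node S: 1 + 2 = 3
Node T: 1 + (0.53×2.69 + 0.17×2 + 0.3×3) = 3.6657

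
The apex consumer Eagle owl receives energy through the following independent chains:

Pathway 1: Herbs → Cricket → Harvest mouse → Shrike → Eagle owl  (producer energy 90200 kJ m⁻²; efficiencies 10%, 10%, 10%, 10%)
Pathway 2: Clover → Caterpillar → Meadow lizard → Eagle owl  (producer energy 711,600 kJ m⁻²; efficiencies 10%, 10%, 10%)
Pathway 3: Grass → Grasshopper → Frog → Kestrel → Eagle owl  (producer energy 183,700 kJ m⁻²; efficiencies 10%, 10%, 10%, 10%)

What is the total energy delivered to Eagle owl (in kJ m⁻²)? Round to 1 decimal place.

Pathway 1: 90200 × 0.1 × 0.1 × 0.1 × 0.1 = 9.02 kJ m⁻²
Pathway 2: 711600 × 0.1 × 0.1 × 0.1 = 711.6 kJ m⁻²
Pathway 3: 183700 × 0.1 × 0.1 × 0.1 × 0.1 = 18.37 kJ m⁻²
Total at Eagle owl: 9.02 + 711.6 + 18.37 = 738.99 kJ m⁻²

739.0 kJ m⁻²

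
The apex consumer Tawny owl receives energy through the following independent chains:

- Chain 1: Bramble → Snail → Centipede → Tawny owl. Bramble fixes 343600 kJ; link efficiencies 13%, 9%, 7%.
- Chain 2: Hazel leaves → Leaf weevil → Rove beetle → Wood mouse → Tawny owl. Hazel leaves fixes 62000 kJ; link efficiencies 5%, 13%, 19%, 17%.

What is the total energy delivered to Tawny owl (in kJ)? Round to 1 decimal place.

Chain 1: 343600 × 0.13 × 0.09 × 0.07 = 281.4084 kJ
Chain 2: 62000 × 0.05 × 0.13 × 0.19 × 0.17 = 13.0169 kJ
Total at Tawny owl: 281.4084 + 13.0169 = 294.4253 kJ

294.4 kJ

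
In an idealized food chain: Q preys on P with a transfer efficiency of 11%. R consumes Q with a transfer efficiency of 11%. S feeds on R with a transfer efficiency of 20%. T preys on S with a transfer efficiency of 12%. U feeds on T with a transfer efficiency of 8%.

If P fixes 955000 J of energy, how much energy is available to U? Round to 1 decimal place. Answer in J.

22.2 J

Q: 955000 × 0.11 = 105050 J
R: 105050 × 0.11 = 11555.5 J
S: 11555.5 × 0.2 = 2311.1 J
T: 2311.1 × 0.12 = 277.332 J
U: 277.332 × 0.08 = 22.18656 J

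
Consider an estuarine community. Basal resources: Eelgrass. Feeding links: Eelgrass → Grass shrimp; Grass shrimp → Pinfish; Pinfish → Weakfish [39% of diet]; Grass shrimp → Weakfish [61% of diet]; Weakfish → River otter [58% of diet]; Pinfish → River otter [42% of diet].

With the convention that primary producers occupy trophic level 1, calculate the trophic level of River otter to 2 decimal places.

Grass shrimp: 1 + 1 = 2
Pinfish: 1 + 2 = 3
Weakfish: 1 + (0.39×3 + 0.61×2) = 3.39
River otter: 1 + (0.58×3.39 + 0.42×3) = 4.2262

4.23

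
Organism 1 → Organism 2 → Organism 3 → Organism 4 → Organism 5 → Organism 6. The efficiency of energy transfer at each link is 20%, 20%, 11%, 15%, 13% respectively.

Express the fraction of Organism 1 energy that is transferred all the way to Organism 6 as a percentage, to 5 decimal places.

0.00858%

Product of link efficiencies: 0.2 × 0.2 × 0.11 × 0.15 × 0.13 = 0.0000858
As a percentage: 0.0000858 × 100 = 0.00858%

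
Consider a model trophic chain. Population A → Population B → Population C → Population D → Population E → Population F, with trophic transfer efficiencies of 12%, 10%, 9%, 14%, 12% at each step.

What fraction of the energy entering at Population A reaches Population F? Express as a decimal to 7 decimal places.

0.0000181

Product of link efficiencies: 0.12 × 0.1 × 0.09 × 0.14 × 0.12 = 0.000018144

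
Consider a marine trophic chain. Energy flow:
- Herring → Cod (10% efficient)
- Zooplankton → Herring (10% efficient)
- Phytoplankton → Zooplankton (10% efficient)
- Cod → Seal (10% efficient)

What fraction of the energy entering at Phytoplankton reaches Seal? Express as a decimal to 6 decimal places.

0.000100

Product of link efficiencies: 0.1 × 0.1 × 0.1 × 0.1 = 0.0001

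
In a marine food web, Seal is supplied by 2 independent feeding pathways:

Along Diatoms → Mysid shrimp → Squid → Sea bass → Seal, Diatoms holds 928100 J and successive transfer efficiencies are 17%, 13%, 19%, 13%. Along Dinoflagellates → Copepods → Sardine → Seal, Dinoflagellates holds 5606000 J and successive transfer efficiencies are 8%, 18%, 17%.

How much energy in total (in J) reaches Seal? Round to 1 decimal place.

14230.1 J

Via Diatoms: 928100 × 0.17 × 0.13 × 0.19 × 0.13 = 506.621947 J
Via Dinoflagellates: 5606000 × 0.08 × 0.18 × 0.17 = 13723.488 J
Total at Seal: 506.621947 + 13723.488 = 14230.109947 J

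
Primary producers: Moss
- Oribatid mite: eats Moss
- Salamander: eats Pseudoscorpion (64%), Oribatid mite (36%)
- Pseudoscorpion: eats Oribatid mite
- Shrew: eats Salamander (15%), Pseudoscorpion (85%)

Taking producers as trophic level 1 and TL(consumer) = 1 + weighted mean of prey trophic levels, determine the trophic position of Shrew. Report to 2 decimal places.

4.10

Oribatid mite: 1 + 1 = 2
Pseudoscorpion: 1 + 2 = 3
Salamander: 1 + (0.64×3 + 0.36×2) = 3.64
Shrew: 1 + (0.15×3.64 + 0.85×3) = 4.096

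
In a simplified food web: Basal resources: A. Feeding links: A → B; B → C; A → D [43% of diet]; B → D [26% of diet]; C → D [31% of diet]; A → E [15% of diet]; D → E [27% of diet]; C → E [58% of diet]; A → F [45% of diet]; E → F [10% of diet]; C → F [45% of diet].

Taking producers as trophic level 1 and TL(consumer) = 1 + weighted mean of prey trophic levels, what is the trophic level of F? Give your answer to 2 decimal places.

B: 1 + 1 = 2
C: 1 + 2 = 3
D: 1 + (0.43×1 + 0.26×2 + 0.31×3) = 2.88
E: 1 + (0.15×1 + 0.27×2.88 + 0.58×3) = 3.6676
F: 1 + (0.45×1 + 0.1×3.6676 + 0.45×3) = 3.16676

3.17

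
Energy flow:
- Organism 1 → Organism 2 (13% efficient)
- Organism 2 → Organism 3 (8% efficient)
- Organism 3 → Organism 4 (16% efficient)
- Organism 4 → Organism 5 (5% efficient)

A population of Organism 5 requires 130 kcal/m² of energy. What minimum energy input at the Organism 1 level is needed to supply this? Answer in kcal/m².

Cumulative transfer efficiency: 0.13 × 0.08 × 0.16 × 0.05 = 0.0000832
Organism 1 energy = 130 / 0.0000832 = 1562500 kcal/m²

1562500 kcal/m²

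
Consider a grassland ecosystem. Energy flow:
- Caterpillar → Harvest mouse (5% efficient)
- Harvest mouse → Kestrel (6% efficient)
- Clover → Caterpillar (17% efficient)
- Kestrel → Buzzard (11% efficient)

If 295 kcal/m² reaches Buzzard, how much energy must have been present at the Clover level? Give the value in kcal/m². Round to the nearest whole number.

5258467 kcal/m²

Cumulative transfer efficiency: 0.17 × 0.05 × 0.06 × 0.11 = 0.0000561
Clover energy = 295 / 0.0000561 = 5258467 kcal/m²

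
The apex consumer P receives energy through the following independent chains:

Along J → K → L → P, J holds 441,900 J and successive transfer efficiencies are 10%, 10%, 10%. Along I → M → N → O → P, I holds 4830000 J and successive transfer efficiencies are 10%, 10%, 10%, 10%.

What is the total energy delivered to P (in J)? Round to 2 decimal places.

924.90 J

Via J: 441900 × 0.1 × 0.1 × 0.1 = 441.9 J
Via I: 4830000 × 0.1 × 0.1 × 0.1 × 0.1 = 483 J
Total at P: 441.9 + 483 = 924.9 J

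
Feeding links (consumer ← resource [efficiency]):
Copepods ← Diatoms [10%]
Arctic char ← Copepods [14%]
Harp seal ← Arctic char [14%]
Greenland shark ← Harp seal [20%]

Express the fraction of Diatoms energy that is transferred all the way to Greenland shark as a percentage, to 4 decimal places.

0.0392%

Product of link efficiencies: 0.1 × 0.14 × 0.14 × 0.2 = 0.000392
As a percentage: 0.000392 × 100 = 0.0392%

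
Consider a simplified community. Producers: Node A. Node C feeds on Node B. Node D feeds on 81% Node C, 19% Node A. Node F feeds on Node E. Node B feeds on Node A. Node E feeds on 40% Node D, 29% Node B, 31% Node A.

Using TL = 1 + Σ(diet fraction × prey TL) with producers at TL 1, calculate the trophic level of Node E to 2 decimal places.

Node B: 1 + 1 = 2
Node C: 1 + 2 = 3
Node D: 1 + (0.81×3 + 0.19×1) = 3.62
Node E: 1 + (0.4×3.62 + 0.29×2 + 0.31×1) = 3.338
Node F: 1 + 3.338 = 4.338

3.34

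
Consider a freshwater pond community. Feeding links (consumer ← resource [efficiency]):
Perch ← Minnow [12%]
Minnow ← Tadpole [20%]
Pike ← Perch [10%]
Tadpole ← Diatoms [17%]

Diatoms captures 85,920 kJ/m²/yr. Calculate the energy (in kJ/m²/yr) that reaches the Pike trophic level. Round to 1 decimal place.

Tadpole: 85920 × 0.17 = 14606.4 kJ/m²/yr
Minnow: 14606.4 × 0.2 = 2921.28 kJ/m²/yr
Perch: 2921.28 × 0.12 = 350.5536 kJ/m²/yr
Pike: 350.5536 × 0.1 = 35.05536 kJ/m²/yr

35.1 kJ/m²/yr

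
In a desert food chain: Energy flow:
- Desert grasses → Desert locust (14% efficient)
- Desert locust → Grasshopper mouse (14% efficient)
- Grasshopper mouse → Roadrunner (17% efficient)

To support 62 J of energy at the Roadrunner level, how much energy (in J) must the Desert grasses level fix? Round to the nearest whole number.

18607 J

Cumulative transfer efficiency: 0.14 × 0.14 × 0.17 = 0.003332
Desert grasses energy = 62 / 0.003332 = 18607 J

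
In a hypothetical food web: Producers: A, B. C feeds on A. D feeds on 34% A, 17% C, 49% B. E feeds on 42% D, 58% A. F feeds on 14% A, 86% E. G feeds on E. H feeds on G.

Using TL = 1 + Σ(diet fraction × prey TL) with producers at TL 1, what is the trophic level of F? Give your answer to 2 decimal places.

3.28

C: 1 + 1 = 2
D: 1 + (0.34×1 + 0.17×2 + 0.49×1) = 2.17
E: 1 + (0.42×2.17 + 0.58×1) = 2.4914
F: 1 + (0.14×1 + 0.86×2.4914) = 3.282604
G: 1 + 2.4914 = 3.4914
H: 1 + 3.4914 = 4.4914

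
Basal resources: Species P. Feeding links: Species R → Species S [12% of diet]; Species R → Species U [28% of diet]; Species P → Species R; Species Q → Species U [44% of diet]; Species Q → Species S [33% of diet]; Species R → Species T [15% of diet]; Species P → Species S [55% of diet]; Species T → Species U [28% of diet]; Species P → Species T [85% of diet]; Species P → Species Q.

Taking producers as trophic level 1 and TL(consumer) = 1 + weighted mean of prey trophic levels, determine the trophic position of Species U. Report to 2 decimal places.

3.04

Species Q: 1 + 1 = 2
Species R: 1 + 1 = 2
Species S: 1 + (0.33×2 + 0.12×2 + 0.55×1) = 2.45
Species T: 1 + (0.15×2 + 0.85×1) = 2.15
Species U: 1 + (0.44×2 + 0.28×2.15 + 0.28×2) = 3.042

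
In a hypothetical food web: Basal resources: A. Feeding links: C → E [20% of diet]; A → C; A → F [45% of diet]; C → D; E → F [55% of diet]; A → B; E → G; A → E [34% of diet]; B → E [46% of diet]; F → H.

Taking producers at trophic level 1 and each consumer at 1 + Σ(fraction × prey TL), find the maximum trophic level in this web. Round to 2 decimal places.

3.91

B: 1 + 1 = 2
C: 1 + 1 = 2
D: 1 + 2 = 3
E: 1 + (0.34×1 + 0.46×2 + 0.2×2) = 2.66
F: 1 + (0.45×1 + 0.55×2.66) = 2.913
G: 1 + 2.66 = 3.66
H: 1 + 2.913 = 3.913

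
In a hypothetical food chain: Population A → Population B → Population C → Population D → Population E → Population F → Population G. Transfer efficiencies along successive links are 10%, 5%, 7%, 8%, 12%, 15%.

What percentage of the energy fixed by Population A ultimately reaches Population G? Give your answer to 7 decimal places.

Product of link efficiencies: 0.1 × 0.05 × 0.07 × 0.08 × 0.12 × 0.15 = 0.000000504
As a percentage: 0.000000504 × 100 = 0.0000504%

0.0000504%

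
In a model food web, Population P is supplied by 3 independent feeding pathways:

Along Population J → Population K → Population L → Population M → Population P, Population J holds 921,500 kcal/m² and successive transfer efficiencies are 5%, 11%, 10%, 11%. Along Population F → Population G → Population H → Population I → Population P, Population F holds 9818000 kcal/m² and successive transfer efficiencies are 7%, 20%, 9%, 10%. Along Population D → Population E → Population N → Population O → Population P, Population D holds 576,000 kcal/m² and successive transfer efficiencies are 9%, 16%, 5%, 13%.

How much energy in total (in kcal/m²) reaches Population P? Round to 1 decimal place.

Via Population J: 921500 × 0.05 × 0.11 × 0.1 × 0.11 = 55.75075 kcal/m²
Via Population F: 9818000 × 0.07 × 0.2 × 0.09 × 0.1 = 1237.068 kcal/m²
Via Population D: 576000 × 0.09 × 0.16 × 0.05 × 0.13 = 53.9136 kcal/m²
Total at Population P: 55.75075 + 1237.068 + 53.9136 = 1346.73235 kcal/m²

1346.7 kcal/m²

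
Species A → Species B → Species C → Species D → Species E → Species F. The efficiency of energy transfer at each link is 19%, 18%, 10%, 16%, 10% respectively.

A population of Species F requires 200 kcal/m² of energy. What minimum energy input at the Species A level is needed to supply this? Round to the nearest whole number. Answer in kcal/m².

3654971 kcal/m²

Cumulative transfer efficiency: 0.19 × 0.18 × 0.1 × 0.16 × 0.1 = 0.00005472
Species A energy = 200 / 0.00005472 = 3654971 kcal/m²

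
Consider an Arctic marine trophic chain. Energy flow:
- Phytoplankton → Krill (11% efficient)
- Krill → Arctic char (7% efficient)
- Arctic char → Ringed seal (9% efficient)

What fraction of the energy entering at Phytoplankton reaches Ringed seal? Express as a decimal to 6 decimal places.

Product of link efficiencies: 0.11 × 0.07 × 0.09 = 0.000693

0.000693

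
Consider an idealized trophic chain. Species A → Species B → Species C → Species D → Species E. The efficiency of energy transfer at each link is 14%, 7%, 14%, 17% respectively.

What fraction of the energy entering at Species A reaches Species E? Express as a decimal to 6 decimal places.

0.000233

Product of link efficiencies: 0.14 × 0.07 × 0.14 × 0.17 = 0.00023324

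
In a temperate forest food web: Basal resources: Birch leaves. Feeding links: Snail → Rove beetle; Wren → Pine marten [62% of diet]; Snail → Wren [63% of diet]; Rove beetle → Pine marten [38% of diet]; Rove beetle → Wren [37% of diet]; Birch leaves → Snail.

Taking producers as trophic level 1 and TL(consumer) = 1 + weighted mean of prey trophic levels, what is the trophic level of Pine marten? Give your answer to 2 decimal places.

4.23

Snail: 1 + 1 = 2
Rove beetle: 1 + 2 = 3
Wren: 1 + (0.37×3 + 0.63×2) = 3.37
Pine marten: 1 + (0.38×3 + 0.62×3.37) = 4.2294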